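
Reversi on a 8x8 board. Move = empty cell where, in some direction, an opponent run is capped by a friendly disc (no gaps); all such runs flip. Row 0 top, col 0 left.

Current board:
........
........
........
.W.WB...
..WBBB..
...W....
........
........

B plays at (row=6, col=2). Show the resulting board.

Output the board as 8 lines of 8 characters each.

Answer: ........
........
........
.W.WB...
..WBBB..
...B....
..B.....
........

Derivation:
Place B at (6,2); scan 8 dirs for brackets.
Dir NW: first cell '.' (not opp) -> no flip
Dir N: first cell '.' (not opp) -> no flip
Dir NE: opp run (5,3) capped by B -> flip
Dir W: first cell '.' (not opp) -> no flip
Dir E: first cell '.' (not opp) -> no flip
Dir SW: first cell '.' (not opp) -> no flip
Dir S: first cell '.' (not opp) -> no flip
Dir SE: first cell '.' (not opp) -> no flip
All flips: (5,3)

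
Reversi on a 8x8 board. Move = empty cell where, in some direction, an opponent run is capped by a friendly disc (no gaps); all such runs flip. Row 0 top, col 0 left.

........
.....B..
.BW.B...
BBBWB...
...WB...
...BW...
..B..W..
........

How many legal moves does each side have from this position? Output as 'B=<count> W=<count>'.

-- B to move --
(1,1): flips 2 -> legal
(1,2): flips 1 -> legal
(1,3): flips 1 -> legal
(2,3): flips 3 -> legal
(4,2): flips 2 -> legal
(4,5): no bracket -> illegal
(5,2): flips 1 -> legal
(5,5): flips 1 -> legal
(5,6): no bracket -> illegal
(6,3): no bracket -> illegal
(6,4): flips 1 -> legal
(6,6): no bracket -> illegal
(7,4): no bracket -> illegal
(7,5): no bracket -> illegal
(7,6): flips 3 -> legal
B mobility = 9
-- W to move --
(0,4): no bracket -> illegal
(0,5): no bracket -> illegal
(0,6): flips 2 -> legal
(1,0): flips 2 -> legal
(1,1): no bracket -> illegal
(1,2): no bracket -> illegal
(1,3): no bracket -> illegal
(1,4): flips 3 -> legal
(1,6): no bracket -> illegal
(2,0): flips 1 -> legal
(2,3): no bracket -> illegal
(2,5): flips 1 -> legal
(2,6): no bracket -> illegal
(3,5): flips 1 -> legal
(4,0): flips 1 -> legal
(4,1): no bracket -> illegal
(4,2): flips 1 -> legal
(4,5): flips 1 -> legal
(5,1): no bracket -> illegal
(5,2): flips 1 -> legal
(5,5): flips 1 -> legal
(6,1): no bracket -> illegal
(6,3): flips 1 -> legal
(6,4): no bracket -> illegal
(7,1): no bracket -> illegal
(7,2): no bracket -> illegal
(7,3): no bracket -> illegal
W mobility = 12

Answer: B=9 W=12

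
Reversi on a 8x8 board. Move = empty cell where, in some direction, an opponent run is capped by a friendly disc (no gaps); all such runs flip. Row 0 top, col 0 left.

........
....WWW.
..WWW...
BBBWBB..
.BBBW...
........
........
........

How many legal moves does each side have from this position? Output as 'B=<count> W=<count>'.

-- B to move --
(0,3): no bracket -> illegal
(0,4): flips 2 -> legal
(0,5): flips 2 -> legal
(0,6): flips 3 -> legal
(0,7): no bracket -> illegal
(1,1): no bracket -> illegal
(1,2): flips 2 -> legal
(1,3): flips 4 -> legal
(1,7): no bracket -> illegal
(2,1): no bracket -> illegal
(2,5): no bracket -> illegal
(2,6): no bracket -> illegal
(2,7): no bracket -> illegal
(4,5): flips 1 -> legal
(5,3): flips 1 -> legal
(5,4): flips 1 -> legal
(5,5): no bracket -> illegal
B mobility = 8
-- W to move --
(2,0): no bracket -> illegal
(2,1): no bracket -> illegal
(2,5): no bracket -> illegal
(2,6): flips 1 -> legal
(3,6): flips 2 -> legal
(4,0): flips 4 -> legal
(4,5): flips 1 -> legal
(4,6): flips 1 -> legal
(5,0): flips 2 -> legal
(5,1): flips 1 -> legal
(5,2): flips 2 -> legal
(5,3): flips 1 -> legal
(5,4): no bracket -> illegal
W mobility = 9

Answer: B=8 W=9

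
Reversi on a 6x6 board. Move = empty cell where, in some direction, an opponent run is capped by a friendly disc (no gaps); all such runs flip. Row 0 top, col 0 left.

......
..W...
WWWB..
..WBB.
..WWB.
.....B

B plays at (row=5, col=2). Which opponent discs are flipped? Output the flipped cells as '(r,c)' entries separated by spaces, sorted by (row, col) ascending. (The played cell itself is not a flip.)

Answer: (4,3)

Derivation:
Dir NW: first cell '.' (not opp) -> no flip
Dir N: opp run (4,2) (3,2) (2,2) (1,2), next='.' -> no flip
Dir NE: opp run (4,3) capped by B -> flip
Dir W: first cell '.' (not opp) -> no flip
Dir E: first cell '.' (not opp) -> no flip
Dir SW: edge -> no flip
Dir S: edge -> no flip
Dir SE: edge -> no flip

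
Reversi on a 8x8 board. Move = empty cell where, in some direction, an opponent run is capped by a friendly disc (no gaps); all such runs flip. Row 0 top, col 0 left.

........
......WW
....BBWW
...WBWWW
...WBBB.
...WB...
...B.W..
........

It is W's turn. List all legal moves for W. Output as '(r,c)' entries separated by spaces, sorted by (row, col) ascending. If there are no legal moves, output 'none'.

(1,3): flips 1 -> legal
(1,4): flips 1 -> legal
(1,5): flips 2 -> legal
(2,3): flips 2 -> legal
(4,7): flips 3 -> legal
(5,2): no bracket -> illegal
(5,5): flips 4 -> legal
(5,6): flips 1 -> legal
(5,7): flips 1 -> legal
(6,2): no bracket -> illegal
(6,4): no bracket -> illegal
(7,2): flips 3 -> legal
(7,3): flips 1 -> legal
(7,4): no bracket -> illegal

Answer: (1,3) (1,4) (1,5) (2,3) (4,7) (5,5) (5,6) (5,7) (7,2) (7,3)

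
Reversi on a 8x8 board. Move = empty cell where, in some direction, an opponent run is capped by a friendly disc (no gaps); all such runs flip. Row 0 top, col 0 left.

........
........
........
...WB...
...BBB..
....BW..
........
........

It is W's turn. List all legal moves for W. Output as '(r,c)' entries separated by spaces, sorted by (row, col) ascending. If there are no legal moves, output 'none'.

Answer: (3,5) (5,3)

Derivation:
(2,3): no bracket -> illegal
(2,4): no bracket -> illegal
(2,5): no bracket -> illegal
(3,2): no bracket -> illegal
(3,5): flips 2 -> legal
(3,6): no bracket -> illegal
(4,2): no bracket -> illegal
(4,6): no bracket -> illegal
(5,2): no bracket -> illegal
(5,3): flips 2 -> legal
(5,6): no bracket -> illegal
(6,3): no bracket -> illegal
(6,4): no bracket -> illegal
(6,5): no bracket -> illegal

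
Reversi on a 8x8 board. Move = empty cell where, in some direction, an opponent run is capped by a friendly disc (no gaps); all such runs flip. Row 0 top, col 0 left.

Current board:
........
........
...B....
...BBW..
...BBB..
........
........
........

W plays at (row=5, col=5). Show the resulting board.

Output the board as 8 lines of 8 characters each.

Place W at (5,5); scan 8 dirs for brackets.
Dir NW: opp run (4,4) (3,3), next='.' -> no flip
Dir N: opp run (4,5) capped by W -> flip
Dir NE: first cell '.' (not opp) -> no flip
Dir W: first cell '.' (not opp) -> no flip
Dir E: first cell '.' (not opp) -> no flip
Dir SW: first cell '.' (not opp) -> no flip
Dir S: first cell '.' (not opp) -> no flip
Dir SE: first cell '.' (not opp) -> no flip
All flips: (4,5)

Answer: ........
........
...B....
...BBW..
...BBW..
.....W..
........
........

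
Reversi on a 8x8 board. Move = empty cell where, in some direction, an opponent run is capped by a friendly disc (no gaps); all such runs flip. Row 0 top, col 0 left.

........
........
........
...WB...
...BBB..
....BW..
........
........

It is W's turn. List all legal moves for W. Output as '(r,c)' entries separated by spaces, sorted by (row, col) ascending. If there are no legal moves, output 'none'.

(2,3): no bracket -> illegal
(2,4): no bracket -> illegal
(2,5): no bracket -> illegal
(3,2): no bracket -> illegal
(3,5): flips 2 -> legal
(3,6): no bracket -> illegal
(4,2): no bracket -> illegal
(4,6): no bracket -> illegal
(5,2): no bracket -> illegal
(5,3): flips 2 -> legal
(5,6): no bracket -> illegal
(6,3): no bracket -> illegal
(6,4): no bracket -> illegal
(6,5): no bracket -> illegal

Answer: (3,5) (5,3)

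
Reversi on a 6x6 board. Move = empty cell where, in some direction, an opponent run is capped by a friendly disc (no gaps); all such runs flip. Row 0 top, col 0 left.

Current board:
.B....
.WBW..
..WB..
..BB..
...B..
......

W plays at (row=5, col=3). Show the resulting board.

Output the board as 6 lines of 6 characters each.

Answer: .B....
.WBW..
..WW..
..BW..
...W..
...W..

Derivation:
Place W at (5,3); scan 8 dirs for brackets.
Dir NW: first cell '.' (not opp) -> no flip
Dir N: opp run (4,3) (3,3) (2,3) capped by W -> flip
Dir NE: first cell '.' (not opp) -> no flip
Dir W: first cell '.' (not opp) -> no flip
Dir E: first cell '.' (not opp) -> no flip
Dir SW: edge -> no flip
Dir S: edge -> no flip
Dir SE: edge -> no flip
All flips: (2,3) (3,3) (4,3)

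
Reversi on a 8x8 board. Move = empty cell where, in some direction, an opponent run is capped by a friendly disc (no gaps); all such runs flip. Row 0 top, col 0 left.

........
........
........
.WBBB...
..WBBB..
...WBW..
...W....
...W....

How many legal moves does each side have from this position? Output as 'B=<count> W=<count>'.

Answer: B=9 W=6

Derivation:
-- B to move --
(2,0): no bracket -> illegal
(2,1): no bracket -> illegal
(2,2): no bracket -> illegal
(3,0): flips 1 -> legal
(4,0): no bracket -> illegal
(4,1): flips 1 -> legal
(4,6): no bracket -> illegal
(5,1): flips 1 -> legal
(5,2): flips 2 -> legal
(5,6): flips 1 -> legal
(6,2): flips 1 -> legal
(6,4): no bracket -> illegal
(6,5): flips 1 -> legal
(6,6): flips 1 -> legal
(7,2): flips 1 -> legal
(7,4): no bracket -> illegal
B mobility = 9
-- W to move --
(2,1): no bracket -> illegal
(2,2): flips 3 -> legal
(2,3): flips 2 -> legal
(2,4): flips 1 -> legal
(2,5): no bracket -> illegal
(3,5): flips 5 -> legal
(3,6): flips 2 -> legal
(4,1): no bracket -> illegal
(4,6): flips 3 -> legal
(5,2): no bracket -> illegal
(5,6): no bracket -> illegal
(6,4): no bracket -> illegal
(6,5): no bracket -> illegal
W mobility = 6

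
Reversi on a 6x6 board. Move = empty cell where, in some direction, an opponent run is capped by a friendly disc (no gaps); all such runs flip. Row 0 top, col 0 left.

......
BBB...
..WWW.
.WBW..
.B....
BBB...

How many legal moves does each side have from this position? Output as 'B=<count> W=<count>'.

Answer: B=5 W=4

Derivation:
-- B to move --
(1,3): no bracket -> illegal
(1,4): flips 1 -> legal
(1,5): no bracket -> illegal
(2,0): no bracket -> illegal
(2,1): flips 1 -> legal
(2,5): no bracket -> illegal
(3,0): flips 1 -> legal
(3,4): flips 2 -> legal
(3,5): no bracket -> illegal
(4,0): no bracket -> illegal
(4,2): no bracket -> illegal
(4,3): no bracket -> illegal
(4,4): flips 2 -> legal
B mobility = 5
-- W to move --
(0,0): flips 1 -> legal
(0,1): flips 1 -> legal
(0,2): flips 1 -> legal
(0,3): no bracket -> illegal
(1,3): no bracket -> illegal
(2,0): no bracket -> illegal
(2,1): no bracket -> illegal
(3,0): no bracket -> illegal
(4,0): no bracket -> illegal
(4,2): flips 1 -> legal
(4,3): no bracket -> illegal
(5,3): no bracket -> illegal
W mobility = 4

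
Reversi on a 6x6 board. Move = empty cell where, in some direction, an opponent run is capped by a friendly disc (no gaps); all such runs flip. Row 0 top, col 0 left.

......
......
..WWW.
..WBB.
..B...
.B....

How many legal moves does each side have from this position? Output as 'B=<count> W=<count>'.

Answer: B=6 W=5

Derivation:
-- B to move --
(1,1): flips 1 -> legal
(1,2): flips 3 -> legal
(1,3): flips 1 -> legal
(1,4): flips 1 -> legal
(1,5): flips 1 -> legal
(2,1): no bracket -> illegal
(2,5): no bracket -> illegal
(3,1): flips 1 -> legal
(3,5): no bracket -> illegal
(4,1): no bracket -> illegal
(4,3): no bracket -> illegal
B mobility = 6
-- W to move --
(2,5): no bracket -> illegal
(3,1): no bracket -> illegal
(3,5): flips 2 -> legal
(4,0): no bracket -> illegal
(4,1): no bracket -> illegal
(4,3): flips 1 -> legal
(4,4): flips 2 -> legal
(4,5): flips 1 -> legal
(5,0): no bracket -> illegal
(5,2): flips 1 -> legal
(5,3): no bracket -> illegal
W mobility = 5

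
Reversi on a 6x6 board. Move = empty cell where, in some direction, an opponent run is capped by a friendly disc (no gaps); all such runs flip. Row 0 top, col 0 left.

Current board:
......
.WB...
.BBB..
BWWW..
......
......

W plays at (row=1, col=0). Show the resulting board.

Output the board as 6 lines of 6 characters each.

Answer: ......
WWB...
.WBB..
BWWW..
......
......

Derivation:
Place W at (1,0); scan 8 dirs for brackets.
Dir NW: edge -> no flip
Dir N: first cell '.' (not opp) -> no flip
Dir NE: first cell '.' (not opp) -> no flip
Dir W: edge -> no flip
Dir E: first cell 'W' (not opp) -> no flip
Dir SW: edge -> no flip
Dir S: first cell '.' (not opp) -> no flip
Dir SE: opp run (2,1) capped by W -> flip
All flips: (2,1)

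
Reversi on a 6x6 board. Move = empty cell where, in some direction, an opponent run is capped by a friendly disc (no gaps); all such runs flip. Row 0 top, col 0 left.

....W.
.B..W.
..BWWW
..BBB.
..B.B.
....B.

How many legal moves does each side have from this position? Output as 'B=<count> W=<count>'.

Answer: B=4 W=5

Derivation:
-- B to move --
(0,3): no bracket -> illegal
(0,5): flips 2 -> legal
(1,2): flips 1 -> legal
(1,3): flips 1 -> legal
(1,5): flips 1 -> legal
(3,5): no bracket -> illegal
B mobility = 4
-- W to move --
(0,0): no bracket -> illegal
(0,1): no bracket -> illegal
(0,2): no bracket -> illegal
(1,0): no bracket -> illegal
(1,2): no bracket -> illegal
(1,3): no bracket -> illegal
(2,0): no bracket -> illegal
(2,1): flips 1 -> legal
(3,1): no bracket -> illegal
(3,5): no bracket -> illegal
(4,1): flips 1 -> legal
(4,3): flips 2 -> legal
(4,5): flips 1 -> legal
(5,1): flips 2 -> legal
(5,2): no bracket -> illegal
(5,3): no bracket -> illegal
(5,5): no bracket -> illegal
W mobility = 5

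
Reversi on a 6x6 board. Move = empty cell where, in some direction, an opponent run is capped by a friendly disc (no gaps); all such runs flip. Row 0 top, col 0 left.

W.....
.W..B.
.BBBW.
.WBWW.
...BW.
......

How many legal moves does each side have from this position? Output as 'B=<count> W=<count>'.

Answer: B=9 W=7

Derivation:
-- B to move --
(0,1): flips 1 -> legal
(0,2): no bracket -> illegal
(1,0): no bracket -> illegal
(1,2): no bracket -> illegal
(1,3): no bracket -> illegal
(1,5): no bracket -> illegal
(2,0): no bracket -> illegal
(2,5): flips 2 -> legal
(3,0): flips 1 -> legal
(3,5): flips 2 -> legal
(4,0): flips 1 -> legal
(4,1): flips 1 -> legal
(4,2): no bracket -> illegal
(4,5): flips 2 -> legal
(5,3): no bracket -> illegal
(5,4): flips 3 -> legal
(5,5): flips 2 -> legal
B mobility = 9
-- W to move --
(0,3): no bracket -> illegal
(0,4): flips 1 -> legal
(0,5): no bracket -> illegal
(1,0): no bracket -> illegal
(1,2): flips 1 -> legal
(1,3): flips 2 -> legal
(1,5): no bracket -> illegal
(2,0): flips 3 -> legal
(2,5): no bracket -> illegal
(3,0): no bracket -> illegal
(4,1): no bracket -> illegal
(4,2): flips 1 -> legal
(5,2): flips 1 -> legal
(5,3): flips 1 -> legal
(5,4): no bracket -> illegal
W mobility = 7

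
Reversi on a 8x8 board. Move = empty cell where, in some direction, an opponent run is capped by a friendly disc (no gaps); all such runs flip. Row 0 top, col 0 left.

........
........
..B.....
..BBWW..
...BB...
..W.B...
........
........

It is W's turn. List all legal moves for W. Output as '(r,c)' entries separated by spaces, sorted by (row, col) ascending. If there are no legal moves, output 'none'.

(1,1): no bracket -> illegal
(1,2): no bracket -> illegal
(1,3): no bracket -> illegal
(2,1): no bracket -> illegal
(2,3): no bracket -> illegal
(2,4): no bracket -> illegal
(3,1): flips 2 -> legal
(4,1): no bracket -> illegal
(4,2): no bracket -> illegal
(4,5): no bracket -> illegal
(5,3): flips 1 -> legal
(5,5): no bracket -> illegal
(6,3): no bracket -> illegal
(6,4): flips 2 -> legal
(6,5): no bracket -> illegal

Answer: (3,1) (5,3) (6,4)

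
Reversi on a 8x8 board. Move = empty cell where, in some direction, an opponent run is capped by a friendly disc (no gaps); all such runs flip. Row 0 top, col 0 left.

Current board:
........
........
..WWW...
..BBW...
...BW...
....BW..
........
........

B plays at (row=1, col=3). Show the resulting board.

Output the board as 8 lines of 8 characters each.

Answer: ........
...B....
..WBW...
..BBW...
...BW...
....BW..
........
........

Derivation:
Place B at (1,3); scan 8 dirs for brackets.
Dir NW: first cell '.' (not opp) -> no flip
Dir N: first cell '.' (not opp) -> no flip
Dir NE: first cell '.' (not opp) -> no flip
Dir W: first cell '.' (not opp) -> no flip
Dir E: first cell '.' (not opp) -> no flip
Dir SW: opp run (2,2), next='.' -> no flip
Dir S: opp run (2,3) capped by B -> flip
Dir SE: opp run (2,4), next='.' -> no flip
All flips: (2,3)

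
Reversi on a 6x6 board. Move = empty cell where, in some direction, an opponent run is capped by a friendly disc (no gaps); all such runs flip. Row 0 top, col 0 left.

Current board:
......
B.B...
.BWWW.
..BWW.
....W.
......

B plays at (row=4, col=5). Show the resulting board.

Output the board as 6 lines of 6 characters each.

Place B at (4,5); scan 8 dirs for brackets.
Dir NW: opp run (3,4) (2,3) capped by B -> flip
Dir N: first cell '.' (not opp) -> no flip
Dir NE: edge -> no flip
Dir W: opp run (4,4), next='.' -> no flip
Dir E: edge -> no flip
Dir SW: first cell '.' (not opp) -> no flip
Dir S: first cell '.' (not opp) -> no flip
Dir SE: edge -> no flip
All flips: (2,3) (3,4)

Answer: ......
B.B...
.BWBW.
..BWB.
....WB
......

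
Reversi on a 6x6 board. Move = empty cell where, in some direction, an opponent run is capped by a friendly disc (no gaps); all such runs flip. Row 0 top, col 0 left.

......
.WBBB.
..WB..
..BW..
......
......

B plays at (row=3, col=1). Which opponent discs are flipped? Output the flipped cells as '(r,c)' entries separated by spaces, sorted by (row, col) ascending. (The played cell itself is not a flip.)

Answer: (2,2)

Derivation:
Dir NW: first cell '.' (not opp) -> no flip
Dir N: first cell '.' (not opp) -> no flip
Dir NE: opp run (2,2) capped by B -> flip
Dir W: first cell '.' (not opp) -> no flip
Dir E: first cell 'B' (not opp) -> no flip
Dir SW: first cell '.' (not opp) -> no flip
Dir S: first cell '.' (not opp) -> no flip
Dir SE: first cell '.' (not opp) -> no flip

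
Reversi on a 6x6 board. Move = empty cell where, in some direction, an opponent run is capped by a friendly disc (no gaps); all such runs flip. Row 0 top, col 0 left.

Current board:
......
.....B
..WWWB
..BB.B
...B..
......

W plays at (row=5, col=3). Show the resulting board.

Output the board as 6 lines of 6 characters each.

Answer: ......
.....B
..WWWB
..BW.B
...W..
...W..

Derivation:
Place W at (5,3); scan 8 dirs for brackets.
Dir NW: first cell '.' (not opp) -> no flip
Dir N: opp run (4,3) (3,3) capped by W -> flip
Dir NE: first cell '.' (not opp) -> no flip
Dir W: first cell '.' (not opp) -> no flip
Dir E: first cell '.' (not opp) -> no flip
Dir SW: edge -> no flip
Dir S: edge -> no flip
Dir SE: edge -> no flip
All flips: (3,3) (4,3)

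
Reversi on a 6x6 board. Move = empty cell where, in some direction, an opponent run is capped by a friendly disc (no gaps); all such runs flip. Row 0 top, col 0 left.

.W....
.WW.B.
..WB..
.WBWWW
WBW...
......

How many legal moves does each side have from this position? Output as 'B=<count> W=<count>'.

-- B to move --
(0,0): no bracket -> illegal
(0,2): flips 2 -> legal
(0,3): no bracket -> illegal
(1,0): no bracket -> illegal
(1,3): no bracket -> illegal
(2,0): no bracket -> illegal
(2,1): flips 2 -> legal
(2,4): no bracket -> illegal
(2,5): no bracket -> illegal
(3,0): flips 1 -> legal
(4,3): flips 2 -> legal
(4,4): no bracket -> illegal
(4,5): flips 1 -> legal
(5,0): no bracket -> illegal
(5,1): no bracket -> illegal
(5,2): flips 1 -> legal
(5,3): no bracket -> illegal
B mobility = 6
-- W to move --
(0,3): no bracket -> illegal
(0,4): no bracket -> illegal
(0,5): no bracket -> illegal
(1,3): flips 1 -> legal
(1,5): no bracket -> illegal
(2,1): no bracket -> illegal
(2,4): flips 1 -> legal
(2,5): no bracket -> illegal
(3,0): no bracket -> illegal
(4,3): no bracket -> illegal
(5,0): no bracket -> illegal
(5,1): flips 1 -> legal
(5,2): no bracket -> illegal
W mobility = 3

Answer: B=6 W=3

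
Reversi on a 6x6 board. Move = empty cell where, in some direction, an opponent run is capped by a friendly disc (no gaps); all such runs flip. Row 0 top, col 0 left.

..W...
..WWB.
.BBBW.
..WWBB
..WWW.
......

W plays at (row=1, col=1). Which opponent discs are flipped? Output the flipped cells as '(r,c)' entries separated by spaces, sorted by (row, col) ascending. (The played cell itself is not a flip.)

Answer: (2,2)

Derivation:
Dir NW: first cell '.' (not opp) -> no flip
Dir N: first cell '.' (not opp) -> no flip
Dir NE: first cell 'W' (not opp) -> no flip
Dir W: first cell '.' (not opp) -> no flip
Dir E: first cell 'W' (not opp) -> no flip
Dir SW: first cell '.' (not opp) -> no flip
Dir S: opp run (2,1), next='.' -> no flip
Dir SE: opp run (2,2) capped by W -> flip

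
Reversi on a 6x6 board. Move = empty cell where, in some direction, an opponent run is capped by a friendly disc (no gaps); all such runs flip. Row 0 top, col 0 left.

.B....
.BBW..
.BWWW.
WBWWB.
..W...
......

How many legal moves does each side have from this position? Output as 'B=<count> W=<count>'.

Answer: B=7 W=9

Derivation:
-- B to move --
(0,2): no bracket -> illegal
(0,3): no bracket -> illegal
(0,4): flips 2 -> legal
(1,4): flips 2 -> legal
(1,5): no bracket -> illegal
(2,0): no bracket -> illegal
(2,5): flips 3 -> legal
(3,5): no bracket -> illegal
(4,0): no bracket -> illegal
(4,1): no bracket -> illegal
(4,3): flips 1 -> legal
(4,4): flips 2 -> legal
(5,1): no bracket -> illegal
(5,2): flips 3 -> legal
(5,3): flips 1 -> legal
B mobility = 7
-- W to move --
(0,0): flips 1 -> legal
(0,2): flips 1 -> legal
(0,3): flips 2 -> legal
(1,0): flips 3 -> legal
(2,0): flips 2 -> legal
(2,5): no bracket -> illegal
(3,5): flips 1 -> legal
(4,0): flips 1 -> legal
(4,1): no bracket -> illegal
(4,3): no bracket -> illegal
(4,4): flips 1 -> legal
(4,5): flips 1 -> legal
W mobility = 9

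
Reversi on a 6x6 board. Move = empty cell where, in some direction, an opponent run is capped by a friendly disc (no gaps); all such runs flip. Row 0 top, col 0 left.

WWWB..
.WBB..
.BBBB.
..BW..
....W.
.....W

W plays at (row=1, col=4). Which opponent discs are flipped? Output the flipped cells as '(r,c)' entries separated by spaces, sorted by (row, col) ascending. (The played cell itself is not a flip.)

Answer: (1,2) (1,3)

Derivation:
Dir NW: opp run (0,3), next=edge -> no flip
Dir N: first cell '.' (not opp) -> no flip
Dir NE: first cell '.' (not opp) -> no flip
Dir W: opp run (1,3) (1,2) capped by W -> flip
Dir E: first cell '.' (not opp) -> no flip
Dir SW: opp run (2,3) (3,2), next='.' -> no flip
Dir S: opp run (2,4), next='.' -> no flip
Dir SE: first cell '.' (not opp) -> no flip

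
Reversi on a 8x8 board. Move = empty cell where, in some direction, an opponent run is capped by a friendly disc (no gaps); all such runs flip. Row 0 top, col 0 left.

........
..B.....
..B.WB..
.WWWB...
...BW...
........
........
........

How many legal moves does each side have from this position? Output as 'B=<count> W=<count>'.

-- B to move --
(1,3): no bracket -> illegal
(1,4): flips 1 -> legal
(1,5): no bracket -> illegal
(2,0): no bracket -> illegal
(2,1): flips 1 -> legal
(2,3): flips 2 -> legal
(3,0): flips 3 -> legal
(3,5): no bracket -> illegal
(4,0): flips 1 -> legal
(4,1): no bracket -> illegal
(4,2): flips 1 -> legal
(4,5): flips 1 -> legal
(5,3): no bracket -> illegal
(5,4): flips 1 -> legal
(5,5): flips 2 -> legal
B mobility = 9
-- W to move --
(0,1): no bracket -> illegal
(0,2): flips 2 -> legal
(0,3): no bracket -> illegal
(1,1): flips 1 -> legal
(1,3): flips 1 -> legal
(1,4): no bracket -> illegal
(1,5): no bracket -> illegal
(1,6): no bracket -> illegal
(2,1): no bracket -> illegal
(2,3): no bracket -> illegal
(2,6): flips 1 -> legal
(3,5): flips 1 -> legal
(3,6): no bracket -> illegal
(4,2): flips 1 -> legal
(4,5): no bracket -> illegal
(5,2): no bracket -> illegal
(5,3): flips 1 -> legal
(5,4): flips 1 -> legal
W mobility = 8

Answer: B=9 W=8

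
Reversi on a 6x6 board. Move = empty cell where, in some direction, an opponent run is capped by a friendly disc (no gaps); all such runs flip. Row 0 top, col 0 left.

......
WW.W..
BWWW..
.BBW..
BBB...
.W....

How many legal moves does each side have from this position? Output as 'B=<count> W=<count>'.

Answer: B=8 W=4

Derivation:
-- B to move --
(0,0): flips 1 -> legal
(0,1): flips 2 -> legal
(0,2): flips 1 -> legal
(0,3): no bracket -> illegal
(0,4): flips 2 -> legal
(1,2): flips 1 -> legal
(1,4): flips 1 -> legal
(2,4): flips 4 -> legal
(3,0): no bracket -> illegal
(3,4): flips 1 -> legal
(4,3): no bracket -> illegal
(4,4): no bracket -> illegal
(5,0): no bracket -> illegal
(5,2): no bracket -> illegal
B mobility = 8
-- W to move --
(3,0): flips 3 -> legal
(4,3): flips 1 -> legal
(5,0): flips 2 -> legal
(5,2): flips 2 -> legal
(5,3): no bracket -> illegal
W mobility = 4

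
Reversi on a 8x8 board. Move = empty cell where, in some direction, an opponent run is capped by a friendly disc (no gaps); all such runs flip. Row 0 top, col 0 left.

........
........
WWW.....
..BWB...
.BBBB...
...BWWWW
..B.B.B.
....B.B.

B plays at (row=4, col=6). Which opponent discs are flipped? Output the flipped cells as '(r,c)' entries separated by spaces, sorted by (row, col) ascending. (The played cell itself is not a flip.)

Dir NW: first cell '.' (not opp) -> no flip
Dir N: first cell '.' (not opp) -> no flip
Dir NE: first cell '.' (not opp) -> no flip
Dir W: first cell '.' (not opp) -> no flip
Dir E: first cell '.' (not opp) -> no flip
Dir SW: opp run (5,5) capped by B -> flip
Dir S: opp run (5,6) capped by B -> flip
Dir SE: opp run (5,7), next=edge -> no flip

Answer: (5,5) (5,6)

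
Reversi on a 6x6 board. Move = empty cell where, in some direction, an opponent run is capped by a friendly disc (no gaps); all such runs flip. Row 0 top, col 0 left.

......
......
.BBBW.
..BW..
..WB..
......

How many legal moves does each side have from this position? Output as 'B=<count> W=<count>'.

-- B to move --
(1,3): no bracket -> illegal
(1,4): no bracket -> illegal
(1,5): no bracket -> illegal
(2,5): flips 1 -> legal
(3,1): no bracket -> illegal
(3,4): flips 1 -> legal
(3,5): no bracket -> illegal
(4,1): flips 1 -> legal
(4,4): flips 1 -> legal
(5,1): no bracket -> illegal
(5,2): flips 1 -> legal
(5,3): no bracket -> illegal
B mobility = 5
-- W to move --
(1,0): no bracket -> illegal
(1,1): flips 1 -> legal
(1,2): flips 2 -> legal
(1,3): flips 1 -> legal
(1,4): no bracket -> illegal
(2,0): flips 3 -> legal
(3,0): no bracket -> illegal
(3,1): flips 1 -> legal
(3,4): no bracket -> illegal
(4,1): no bracket -> illegal
(4,4): flips 1 -> legal
(5,2): no bracket -> illegal
(5,3): flips 1 -> legal
(5,4): no bracket -> illegal
W mobility = 7

Answer: B=5 W=7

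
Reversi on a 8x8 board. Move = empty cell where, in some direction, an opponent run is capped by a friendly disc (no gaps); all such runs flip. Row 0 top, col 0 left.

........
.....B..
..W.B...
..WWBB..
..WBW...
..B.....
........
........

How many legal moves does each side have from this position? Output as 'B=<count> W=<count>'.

-- B to move --
(1,1): no bracket -> illegal
(1,2): flips 3 -> legal
(1,3): no bracket -> illegal
(2,1): flips 1 -> legal
(2,3): flips 1 -> legal
(3,1): flips 2 -> legal
(4,1): flips 1 -> legal
(4,5): flips 1 -> legal
(5,1): flips 2 -> legal
(5,3): flips 1 -> legal
(5,4): flips 1 -> legal
(5,5): no bracket -> illegal
B mobility = 9
-- W to move --
(0,4): no bracket -> illegal
(0,5): no bracket -> illegal
(0,6): flips 2 -> legal
(1,3): no bracket -> illegal
(1,4): flips 2 -> legal
(1,6): no bracket -> illegal
(2,3): no bracket -> illegal
(2,5): no bracket -> illegal
(2,6): flips 1 -> legal
(3,6): flips 2 -> legal
(4,1): no bracket -> illegal
(4,5): no bracket -> illegal
(4,6): no bracket -> illegal
(5,1): no bracket -> illegal
(5,3): flips 1 -> legal
(5,4): flips 1 -> legal
(6,1): no bracket -> illegal
(6,2): flips 1 -> legal
(6,3): no bracket -> illegal
W mobility = 7

Answer: B=9 W=7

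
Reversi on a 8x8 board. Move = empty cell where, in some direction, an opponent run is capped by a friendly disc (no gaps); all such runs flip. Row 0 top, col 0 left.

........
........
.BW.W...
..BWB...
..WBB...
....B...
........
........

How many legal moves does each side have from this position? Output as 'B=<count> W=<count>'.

Answer: B=6 W=7

Derivation:
-- B to move --
(1,1): flips 2 -> legal
(1,2): flips 1 -> legal
(1,3): no bracket -> illegal
(1,4): flips 1 -> legal
(1,5): no bracket -> illegal
(2,3): flips 2 -> legal
(2,5): no bracket -> illegal
(3,1): no bracket -> illegal
(3,5): no bracket -> illegal
(4,1): flips 1 -> legal
(5,1): no bracket -> illegal
(5,2): flips 1 -> legal
(5,3): no bracket -> illegal
B mobility = 6
-- W to move --
(1,0): no bracket -> illegal
(1,1): no bracket -> illegal
(1,2): no bracket -> illegal
(2,0): flips 1 -> legal
(2,3): no bracket -> illegal
(2,5): no bracket -> illegal
(3,0): no bracket -> illegal
(3,1): flips 1 -> legal
(3,5): flips 1 -> legal
(4,1): no bracket -> illegal
(4,5): flips 2 -> legal
(5,2): no bracket -> illegal
(5,3): flips 1 -> legal
(5,5): flips 1 -> legal
(6,3): no bracket -> illegal
(6,4): flips 3 -> legal
(6,5): no bracket -> illegal
W mobility = 7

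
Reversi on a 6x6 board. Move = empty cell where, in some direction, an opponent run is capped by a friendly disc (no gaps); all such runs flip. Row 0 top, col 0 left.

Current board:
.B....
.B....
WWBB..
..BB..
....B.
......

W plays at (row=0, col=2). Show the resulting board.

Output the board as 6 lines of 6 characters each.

Answer: .BW...
.W....
WWBB..
..BB..
....B.
......

Derivation:
Place W at (0,2); scan 8 dirs for brackets.
Dir NW: edge -> no flip
Dir N: edge -> no flip
Dir NE: edge -> no flip
Dir W: opp run (0,1), next='.' -> no flip
Dir E: first cell '.' (not opp) -> no flip
Dir SW: opp run (1,1) capped by W -> flip
Dir S: first cell '.' (not opp) -> no flip
Dir SE: first cell '.' (not opp) -> no flip
All flips: (1,1)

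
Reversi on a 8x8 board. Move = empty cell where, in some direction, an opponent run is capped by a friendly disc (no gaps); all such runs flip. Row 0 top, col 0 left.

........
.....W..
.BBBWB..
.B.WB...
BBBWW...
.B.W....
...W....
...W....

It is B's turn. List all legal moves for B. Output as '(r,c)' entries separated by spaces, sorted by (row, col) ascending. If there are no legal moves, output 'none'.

(0,4): no bracket -> illegal
(0,5): flips 1 -> legal
(0,6): flips 3 -> legal
(1,3): no bracket -> illegal
(1,4): flips 1 -> legal
(1,6): no bracket -> illegal
(2,6): no bracket -> illegal
(3,2): flips 1 -> legal
(3,5): no bracket -> illegal
(4,5): flips 2 -> legal
(5,2): flips 1 -> legal
(5,4): flips 1 -> legal
(5,5): flips 2 -> legal
(6,2): no bracket -> illegal
(6,4): flips 1 -> legal
(7,2): no bracket -> illegal
(7,4): no bracket -> illegal

Answer: (0,5) (0,6) (1,4) (3,2) (4,5) (5,2) (5,4) (5,5) (6,4)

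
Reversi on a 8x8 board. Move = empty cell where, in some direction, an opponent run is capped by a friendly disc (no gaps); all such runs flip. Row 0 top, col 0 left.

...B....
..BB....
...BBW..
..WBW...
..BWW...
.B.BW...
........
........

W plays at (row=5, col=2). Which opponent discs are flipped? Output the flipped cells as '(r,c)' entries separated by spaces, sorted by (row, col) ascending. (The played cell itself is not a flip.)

Dir NW: first cell '.' (not opp) -> no flip
Dir N: opp run (4,2) capped by W -> flip
Dir NE: first cell 'W' (not opp) -> no flip
Dir W: opp run (5,1), next='.' -> no flip
Dir E: opp run (5,3) capped by W -> flip
Dir SW: first cell '.' (not opp) -> no flip
Dir S: first cell '.' (not opp) -> no flip
Dir SE: first cell '.' (not opp) -> no flip

Answer: (4,2) (5,3)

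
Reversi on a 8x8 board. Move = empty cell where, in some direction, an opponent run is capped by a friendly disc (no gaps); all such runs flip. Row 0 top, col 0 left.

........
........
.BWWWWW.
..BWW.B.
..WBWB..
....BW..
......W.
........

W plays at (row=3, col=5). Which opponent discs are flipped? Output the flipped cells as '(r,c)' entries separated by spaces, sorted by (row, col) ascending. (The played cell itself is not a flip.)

Answer: (4,5)

Derivation:
Dir NW: first cell 'W' (not opp) -> no flip
Dir N: first cell 'W' (not opp) -> no flip
Dir NE: first cell 'W' (not opp) -> no flip
Dir W: first cell 'W' (not opp) -> no flip
Dir E: opp run (3,6), next='.' -> no flip
Dir SW: first cell 'W' (not opp) -> no flip
Dir S: opp run (4,5) capped by W -> flip
Dir SE: first cell '.' (not opp) -> no flip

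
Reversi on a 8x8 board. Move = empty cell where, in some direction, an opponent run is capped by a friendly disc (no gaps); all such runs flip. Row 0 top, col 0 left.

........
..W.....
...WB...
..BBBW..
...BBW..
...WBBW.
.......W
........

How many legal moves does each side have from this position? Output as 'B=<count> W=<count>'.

-- B to move --
(0,1): flips 2 -> legal
(0,2): no bracket -> illegal
(0,3): no bracket -> illegal
(1,1): no bracket -> illegal
(1,3): flips 1 -> legal
(1,4): flips 1 -> legal
(2,1): no bracket -> illegal
(2,2): flips 1 -> legal
(2,5): flips 2 -> legal
(2,6): flips 1 -> legal
(3,6): flips 2 -> legal
(4,2): no bracket -> illegal
(4,6): flips 2 -> legal
(4,7): no bracket -> illegal
(5,2): flips 1 -> legal
(5,7): flips 1 -> legal
(6,2): flips 1 -> legal
(6,3): flips 1 -> legal
(6,4): no bracket -> illegal
(6,5): no bracket -> illegal
(6,6): no bracket -> illegal
(7,6): no bracket -> illegal
(7,7): no bracket -> illegal
B mobility = 12
-- W to move --
(1,3): flips 1 -> legal
(1,4): no bracket -> illegal
(1,5): no bracket -> illegal
(2,1): no bracket -> illegal
(2,2): no bracket -> illegal
(2,5): flips 1 -> legal
(3,1): flips 3 -> legal
(4,1): flips 1 -> legal
(4,2): flips 2 -> legal
(4,6): no bracket -> illegal
(5,2): no bracket -> illegal
(6,3): flips 1 -> legal
(6,4): no bracket -> illegal
(6,5): flips 1 -> legal
(6,6): no bracket -> illegal
W mobility = 7

Answer: B=12 W=7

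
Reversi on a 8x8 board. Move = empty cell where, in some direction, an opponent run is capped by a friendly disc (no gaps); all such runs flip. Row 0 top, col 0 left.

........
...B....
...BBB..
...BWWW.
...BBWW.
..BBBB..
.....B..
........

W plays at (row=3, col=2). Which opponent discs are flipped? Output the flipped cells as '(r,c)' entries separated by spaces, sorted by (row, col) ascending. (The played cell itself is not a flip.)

Answer: (3,3)

Derivation:
Dir NW: first cell '.' (not opp) -> no flip
Dir N: first cell '.' (not opp) -> no flip
Dir NE: opp run (2,3), next='.' -> no flip
Dir W: first cell '.' (not opp) -> no flip
Dir E: opp run (3,3) capped by W -> flip
Dir SW: first cell '.' (not opp) -> no flip
Dir S: first cell '.' (not opp) -> no flip
Dir SE: opp run (4,3) (5,4) (6,5), next='.' -> no flip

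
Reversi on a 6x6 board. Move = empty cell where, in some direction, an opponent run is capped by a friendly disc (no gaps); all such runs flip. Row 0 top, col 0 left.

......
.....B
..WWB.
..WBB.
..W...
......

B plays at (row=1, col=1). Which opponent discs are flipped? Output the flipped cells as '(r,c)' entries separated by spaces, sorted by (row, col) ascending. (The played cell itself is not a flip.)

Dir NW: first cell '.' (not opp) -> no flip
Dir N: first cell '.' (not opp) -> no flip
Dir NE: first cell '.' (not opp) -> no flip
Dir W: first cell '.' (not opp) -> no flip
Dir E: first cell '.' (not opp) -> no flip
Dir SW: first cell '.' (not opp) -> no flip
Dir S: first cell '.' (not opp) -> no flip
Dir SE: opp run (2,2) capped by B -> flip

Answer: (2,2)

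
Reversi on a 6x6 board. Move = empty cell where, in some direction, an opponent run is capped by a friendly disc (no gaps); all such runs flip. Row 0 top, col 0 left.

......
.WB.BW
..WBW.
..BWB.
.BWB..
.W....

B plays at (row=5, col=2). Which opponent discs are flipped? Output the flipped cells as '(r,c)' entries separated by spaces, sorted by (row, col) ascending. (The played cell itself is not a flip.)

Answer: (4,2)

Derivation:
Dir NW: first cell 'B' (not opp) -> no flip
Dir N: opp run (4,2) capped by B -> flip
Dir NE: first cell 'B' (not opp) -> no flip
Dir W: opp run (5,1), next='.' -> no flip
Dir E: first cell '.' (not opp) -> no flip
Dir SW: edge -> no flip
Dir S: edge -> no flip
Dir SE: edge -> no flip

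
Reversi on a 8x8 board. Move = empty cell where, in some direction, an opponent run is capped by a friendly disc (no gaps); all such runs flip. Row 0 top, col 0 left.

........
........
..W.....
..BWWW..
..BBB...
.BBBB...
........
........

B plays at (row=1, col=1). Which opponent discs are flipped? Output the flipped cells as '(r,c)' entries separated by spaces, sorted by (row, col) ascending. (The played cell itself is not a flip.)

Answer: (2,2) (3,3)

Derivation:
Dir NW: first cell '.' (not opp) -> no flip
Dir N: first cell '.' (not opp) -> no flip
Dir NE: first cell '.' (not opp) -> no flip
Dir W: first cell '.' (not opp) -> no flip
Dir E: first cell '.' (not opp) -> no flip
Dir SW: first cell '.' (not opp) -> no flip
Dir S: first cell '.' (not opp) -> no flip
Dir SE: opp run (2,2) (3,3) capped by B -> flip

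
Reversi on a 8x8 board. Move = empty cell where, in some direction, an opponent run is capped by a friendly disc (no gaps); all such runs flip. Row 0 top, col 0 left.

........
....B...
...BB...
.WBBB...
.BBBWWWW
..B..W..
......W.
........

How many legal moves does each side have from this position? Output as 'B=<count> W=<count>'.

-- B to move --
(2,0): flips 1 -> legal
(2,1): flips 1 -> legal
(2,2): no bracket -> illegal
(3,0): flips 1 -> legal
(3,5): no bracket -> illegal
(3,6): no bracket -> illegal
(3,7): no bracket -> illegal
(4,0): no bracket -> illegal
(5,3): no bracket -> illegal
(5,4): flips 1 -> legal
(5,6): flips 1 -> legal
(5,7): no bracket -> illegal
(6,4): no bracket -> illegal
(6,5): no bracket -> illegal
(6,7): no bracket -> illegal
(7,5): no bracket -> illegal
(7,6): no bracket -> illegal
(7,7): flips 3 -> legal
B mobility = 6
-- W to move --
(0,3): no bracket -> illegal
(0,4): flips 3 -> legal
(0,5): no bracket -> illegal
(1,2): flips 2 -> legal
(1,3): no bracket -> illegal
(1,5): no bracket -> illegal
(2,1): no bracket -> illegal
(2,2): flips 1 -> legal
(2,5): no bracket -> illegal
(3,0): no bracket -> illegal
(3,5): flips 3 -> legal
(4,0): flips 3 -> legal
(5,0): no bracket -> illegal
(5,1): flips 1 -> legal
(5,3): flips 1 -> legal
(5,4): no bracket -> illegal
(6,1): no bracket -> illegal
(6,2): no bracket -> illegal
(6,3): no bracket -> illegal
W mobility = 7

Answer: B=6 W=7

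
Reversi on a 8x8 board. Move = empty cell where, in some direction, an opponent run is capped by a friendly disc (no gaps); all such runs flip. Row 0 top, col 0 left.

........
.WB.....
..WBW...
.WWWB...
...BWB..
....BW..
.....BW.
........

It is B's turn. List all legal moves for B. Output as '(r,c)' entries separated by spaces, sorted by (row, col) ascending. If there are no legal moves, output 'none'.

(0,0): no bracket -> illegal
(0,1): no bracket -> illegal
(0,2): no bracket -> illegal
(1,0): flips 1 -> legal
(1,3): no bracket -> illegal
(1,4): flips 1 -> legal
(1,5): no bracket -> illegal
(2,0): no bracket -> illegal
(2,1): flips 2 -> legal
(2,5): flips 1 -> legal
(3,0): flips 3 -> legal
(3,5): no bracket -> illegal
(4,0): no bracket -> illegal
(4,1): flips 1 -> legal
(4,2): flips 2 -> legal
(4,6): no bracket -> illegal
(5,3): no bracket -> illegal
(5,6): flips 1 -> legal
(5,7): no bracket -> illegal
(6,4): no bracket -> illegal
(6,7): flips 1 -> legal
(7,5): no bracket -> illegal
(7,6): no bracket -> illegal
(7,7): no bracket -> illegal

Answer: (1,0) (1,4) (2,1) (2,5) (3,0) (4,1) (4,2) (5,6) (6,7)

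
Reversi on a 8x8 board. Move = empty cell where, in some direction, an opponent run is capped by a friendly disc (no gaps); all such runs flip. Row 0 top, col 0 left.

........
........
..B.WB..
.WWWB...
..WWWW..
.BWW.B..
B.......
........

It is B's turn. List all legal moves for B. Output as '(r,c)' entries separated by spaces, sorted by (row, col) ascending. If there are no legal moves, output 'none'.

Answer: (1,4) (1,5) (2,3) (3,0) (3,5) (4,0) (5,4) (5,6) (6,1) (6,2)

Derivation:
(1,3): no bracket -> illegal
(1,4): flips 1 -> legal
(1,5): flips 3 -> legal
(2,0): no bracket -> illegal
(2,1): no bracket -> illegal
(2,3): flips 1 -> legal
(3,0): flips 3 -> legal
(3,5): flips 1 -> legal
(3,6): no bracket -> illegal
(4,0): flips 1 -> legal
(4,1): no bracket -> illegal
(4,6): no bracket -> illegal
(5,4): flips 3 -> legal
(5,6): flips 1 -> legal
(6,1): flips 2 -> legal
(6,2): flips 3 -> legal
(6,3): no bracket -> illegal
(6,4): no bracket -> illegal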